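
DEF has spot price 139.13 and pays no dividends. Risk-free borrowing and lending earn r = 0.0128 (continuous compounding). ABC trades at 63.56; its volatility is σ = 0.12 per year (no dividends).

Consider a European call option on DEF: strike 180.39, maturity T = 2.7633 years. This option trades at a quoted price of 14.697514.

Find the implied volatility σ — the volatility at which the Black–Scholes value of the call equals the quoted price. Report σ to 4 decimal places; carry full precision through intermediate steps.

At σ = 0.2818 the Black–Scholes value reproduces the quote:
σ√T = 0.2818·√2.7633 = 0.468441
d₁ = (ln(S/K) + (r+σ²/2)T) / (σ√T) = (ln(139.13/180.39) + (0.0128+0.2818²/2)·2.7633) / 0.468441 = (-0.259712 + 0.145089) / 0.468441 = -0.244692
d₂ = d₁ − σ√T = -0.244692 − 0.468441 = -0.713133
e^{−rT} = 0.965248
N(d₁) = 0.403348,  N(d₂) = 0.237882
V = S·N(d₁) − K·e^{−rT}·N(d₂) = 56.117749 − 41.420235 = 14.697514 (the quoted price), and the Black–Scholes price is strictly increasing in σ, so σ is unique

sigma = 0.2818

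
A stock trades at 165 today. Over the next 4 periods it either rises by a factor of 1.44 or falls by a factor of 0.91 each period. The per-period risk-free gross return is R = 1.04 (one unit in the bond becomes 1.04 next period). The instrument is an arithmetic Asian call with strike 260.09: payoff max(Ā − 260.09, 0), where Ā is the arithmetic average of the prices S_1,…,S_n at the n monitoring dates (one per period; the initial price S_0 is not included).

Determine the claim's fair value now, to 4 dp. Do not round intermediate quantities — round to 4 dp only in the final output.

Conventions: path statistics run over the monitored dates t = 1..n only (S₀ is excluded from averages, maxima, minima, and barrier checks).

Risk-neutral up-probability p* = (R−d)/(u−d) = (1.04−0.91)/(1.44−0.91) = 0.2453; the claim prices as the p*-weighted sum of path payoffs discounted by R^4.
Enumerate all 2^4 = 16 price paths (U = up ×1.44, D = down ×0.91); each path with k up-moves has probability p*^k·(1−p*)^(4−k).
DDDD: Ā=131.0686, payoff=0.0000, prob=0.324442
UDDD: Ā=207.4053, payoff=0.0000, prob=0.105444
DUDD: Ā=185.5428, payoff=0.0000, prob=0.105444
UUDD: Ā=293.6061, payoff=33.5161, prob=0.034269
DDUD: Ā=165.6479, payoff=0.0000, prob=0.105444
UDUD: Ā=262.1241, payoff=2.0341, prob=0.034269
DUUD: Ā=240.2616, payoff=0.0000, prob=0.034269
UUUD: Ā=380.1942, payoff=120.1042, prob=0.011137
DDDU: Ā=147.5435, payoff=0.0000, prob=0.105444
UDDU: Ā=233.4755, payoff=0.0000, prob=0.034269
DUDU: Ā=211.6130, payoff=0.0000, prob=0.034269
UUDU: Ā=334.8601, payoff=74.7701, prob=0.011137
DDUU: Ā=191.7181, payoff=0.0000, prob=0.034269
UDUU: Ā=303.3781, payoff=43.2881, prob=0.011137
DUUU: Ā=281.5156, payoff=21.4256, prob=0.011137
UUUU: Ā=445.4753, payoff=185.3853, prob=0.003620
Price = Σ prob·payoff / R^4 = 4.780466 / 1.169859 = 4.0864

price = 4.0864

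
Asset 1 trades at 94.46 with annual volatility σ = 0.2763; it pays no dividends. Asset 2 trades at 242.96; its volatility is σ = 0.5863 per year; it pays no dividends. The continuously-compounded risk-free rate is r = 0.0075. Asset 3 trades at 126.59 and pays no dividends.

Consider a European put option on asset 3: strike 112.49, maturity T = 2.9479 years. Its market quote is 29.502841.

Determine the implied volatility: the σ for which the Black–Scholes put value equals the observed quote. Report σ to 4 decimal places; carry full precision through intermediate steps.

At σ = 0.4724 the Black–Scholes value reproduces the quote:
σ√T = 0.4724·√2.9479 = 0.811085
d₁ = (ln(S/K) + (r+σ²/2)T) / (σ√T) = (ln(126.59/112.49) + (0.0075+0.4724²/2)·2.9479) / 0.811085 = (0.118089 + 0.351039) / 0.811085 = 0.578395
d₂ = d₁ − σ√T = 0.578395 − 0.811085 = -0.232689
e^{−rT} = 0.978133
N(−d₁) = 0.281499,  N(−d₂) = 0.591999
V = K·e^{−rT}·N(−d₂) − S·N(−d₁) = 65.137749 − 35.634908 = 29.502841 (equal to the quote); since ∂V/∂σ > 0 for all σ, the implied volatility is unique

sigma = 0.4724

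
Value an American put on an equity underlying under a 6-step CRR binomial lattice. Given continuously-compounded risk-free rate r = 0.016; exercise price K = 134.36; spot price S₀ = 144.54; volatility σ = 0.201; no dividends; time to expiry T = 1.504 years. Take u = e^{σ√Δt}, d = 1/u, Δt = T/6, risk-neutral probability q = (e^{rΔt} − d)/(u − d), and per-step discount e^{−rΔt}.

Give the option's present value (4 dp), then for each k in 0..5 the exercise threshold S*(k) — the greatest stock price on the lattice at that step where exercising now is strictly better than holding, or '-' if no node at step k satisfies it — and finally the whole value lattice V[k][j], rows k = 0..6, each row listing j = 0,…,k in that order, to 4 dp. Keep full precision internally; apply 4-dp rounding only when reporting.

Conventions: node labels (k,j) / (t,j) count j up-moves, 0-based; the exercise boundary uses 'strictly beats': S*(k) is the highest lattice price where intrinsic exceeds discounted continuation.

price = 8.4089
boundary = - - - - 96.6427 106.8744
tree:
8.4089
12.9844 3.8055
19.3919 6.5475 1.0366
27.7706 10.9946 2.0602 0.0000
37.7173 17.8402 4.0943 0.0000 0.0000
46.9695 27.4856 8.1367 0.0000 0.0000 0.0000
55.3359 37.7173 16.1706 0.0000 0.0000 0.0000 0.0000

Δt=0.25067  u=1.10587  d=0.90426  q=0.49480  discount=0.99600
step 6 (expiry): payoffs max(K−S,0) = 55.3359 37.7173 16.1706 0.0000 0.0000 0.0000 0.0000
step 5: (k=5,j=0): S=87.3905, K−S=46.9695, hold=46.4317 ⇒ V=46.9695 exercise | (k=5,j=1): S=106.8744, K−S=27.4856, hold=26.9478 ⇒ V=27.4856 exercise | (k=5,j=2): S=130.7023, K−S=3.6577, hold=8.1367 ⇒ V=8.1367 continue | (k=5,j=3): S=159.8427, K−S=0.0000, hold=0.0000 ⇒ V=0.0000 continue | (k=5,j=4): S=195.4800, K−S=0.0000, hold=0.0000 ⇒ V=0.0000 continue | (k=5,j=5): S=239.0627, K−S=0.0000, hold=0.0000 ⇒ V=0.0000 continue  boundary S*=106.8744
step 4: (k=4,j=0): S=96.6427, K−S=37.7173, hold=37.1795 ⇒ V=37.7173 exercise | (k=4,j=1): S=118.1894, K−S=16.1706, hold=17.8402 ⇒ V=17.8402 continue | (k=4,j=2): S=144.5400, K−S=0.0000, hold=4.0943 ⇒ V=4.0943 continue | (k=4,j=3): S=176.7655, K−S=0.0000, hold=0.0000 ⇒ V=0.0000 continue | (k=4,j=4): S=216.1758, K−S=0.0000, hold=0.0000 ⇒ V=0.0000 continue  boundary S*=96.6427
step 3: (k=3,j=0): S=106.8744, K−S=27.4856, hold=27.7706 ⇒ V=27.7706 continue | (k=3,j=1): S=130.7023, K−S=3.6577, hold=10.9946 ⇒ V=10.9946 continue | (k=3,j=2): S=159.8427, K−S=0.0000, hold=2.0602 ⇒ V=2.0602 continue | (k=3,j=3): S=195.4800, K−S=0.0000, hold=0.0000 ⇒ V=0.0000 continue  boundary S*=-
step 2: (k=2,j=0): S=118.1894, K−S=16.1706, hold=19.3919 ⇒ V=19.3919 continue | (k=2,j=1): S=144.5400, K−S=0.0000, hold=6.5475 ⇒ V=6.5475 continue | (k=2,j=2): S=176.7655, K−S=0.0000, hold=1.0366 ⇒ V=1.0366 continue  boundary S*=-
step 1: (k=1,j=0): S=130.7023, K−S=3.6577, hold=12.9844 ⇒ V=12.9844 continue | (k=1,j=1): S=159.8427, K−S=0.0000, hold=3.8055 ⇒ V=3.8055 continue  boundary S*=-
step 0: (k=0,j=0): S=144.5400, K−S=0.0000, hold=8.4089 ⇒ V=8.4089 continue  boundary S*=-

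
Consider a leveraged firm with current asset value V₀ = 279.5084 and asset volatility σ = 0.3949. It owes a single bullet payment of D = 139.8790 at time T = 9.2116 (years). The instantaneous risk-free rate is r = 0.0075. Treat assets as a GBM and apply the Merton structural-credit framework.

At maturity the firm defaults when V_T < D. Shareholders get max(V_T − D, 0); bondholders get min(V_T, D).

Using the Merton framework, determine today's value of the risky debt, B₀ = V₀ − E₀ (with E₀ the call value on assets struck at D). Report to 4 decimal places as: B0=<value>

B0=97.4717

Apply the equity-as-call identities (strike 139.8790, horizon 9.2116 years):
d₁ = [ln(V₀/D) + (r + σ²/2)T] / (σ√T)
   = [ln(279.5084/139.8790) + (0.0075 + 0.5·0.3949²)·9.2116] / (0.3949·√9.2116)
   = [0.692255 + 0.787343] / 1.198546 = 1.234494
d₂ = d₁ − σ√T = 1.234494 − 1.198546 = 0.035948
N(d₁) = 0.891491,  N(d₂) = 0.514338,  e^(−rT) = 0.933245
E₀ = V₀·N(d₁) − D·e^(−rT)·N(d₂)
   = 279.5084·0.891491 − 139.8790·0.933245·0.514338 = 182.036657
B₀ = V₀ − E₀ = 279.5084 − 182.036657 = 97.471743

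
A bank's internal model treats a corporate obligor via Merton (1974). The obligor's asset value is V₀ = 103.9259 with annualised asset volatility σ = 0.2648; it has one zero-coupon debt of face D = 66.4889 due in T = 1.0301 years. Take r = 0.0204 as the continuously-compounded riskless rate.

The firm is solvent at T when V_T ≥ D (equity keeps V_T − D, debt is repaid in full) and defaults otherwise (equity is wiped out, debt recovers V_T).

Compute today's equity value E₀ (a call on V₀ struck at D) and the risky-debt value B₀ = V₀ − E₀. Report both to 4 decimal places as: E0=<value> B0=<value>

E0=39.1836 B0=64.7423

Work the structural quantities from V₀ = 103.9259 against face 66.4889:
d₁ = [ln(V₀/D) + (r + σ²/2)T] / (σ√T)
   = [ln(103.9259/66.4889) + (0.0204 + 0.5·0.2648²)·1.0301] / (0.2648·√1.0301)
   = [0.446643 + 0.057129] / 0.268756 = 1.874461
d₂ = d₁ − σ√T = 1.874461 − 0.268756 = 1.605705
N(d₁) = 0.969567,  N(d₂) = 0.945831,  e^(−rT) = 0.979205
E₀ = V₀·N(d₁) − D·e^(−rT)·N(d₂)
   = 103.9259·0.969567 − 66.4889·0.979205·0.945831 = 39.183562
B₀ = V₀ − E₀ = 103.9259 − 39.183562 = 64.742338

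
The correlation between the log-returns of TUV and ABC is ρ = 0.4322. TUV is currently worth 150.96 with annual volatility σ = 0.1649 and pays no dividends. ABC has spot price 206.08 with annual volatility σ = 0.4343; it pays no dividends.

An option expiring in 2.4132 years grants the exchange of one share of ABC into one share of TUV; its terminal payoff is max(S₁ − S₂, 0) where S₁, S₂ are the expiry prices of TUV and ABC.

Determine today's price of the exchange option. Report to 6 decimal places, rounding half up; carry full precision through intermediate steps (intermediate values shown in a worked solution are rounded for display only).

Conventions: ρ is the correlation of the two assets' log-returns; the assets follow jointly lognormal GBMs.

exchange price = 20.417051

σ_eff = √(σ₁² + σ₂² − 2ρσ₁σ₂) = √(0.1649² + 0.4343² − 2·0.4322·0.1649·0.4343) = 0.392305
d₁ = (ln(S₁/S₂) + (q₂ − q₁ + σ_eff²/2)T) / (σ_eff√T) = (ln(150.96/206.08) + (0.0 − 0.0 + 0.076952)·2.4132) / 0.609426 = -0.206013
d₂ = d₁ − σ_eff√T = -0.206013 − 0.609426 = -0.815439
N(d₁) = 0.418391,  N(d₂) = 0.207411
V = S₁·e^{−q₁T}·N(d₁) − S₂·e^{−q₂T}·N(d₂) = 63.160230 − 42.743179 = 20.417051
Key observation: pricing in ABC-units makes this a unit-strike call on the ratio S₁/S₂ — the risk-free rate cancels and cannot affect the value.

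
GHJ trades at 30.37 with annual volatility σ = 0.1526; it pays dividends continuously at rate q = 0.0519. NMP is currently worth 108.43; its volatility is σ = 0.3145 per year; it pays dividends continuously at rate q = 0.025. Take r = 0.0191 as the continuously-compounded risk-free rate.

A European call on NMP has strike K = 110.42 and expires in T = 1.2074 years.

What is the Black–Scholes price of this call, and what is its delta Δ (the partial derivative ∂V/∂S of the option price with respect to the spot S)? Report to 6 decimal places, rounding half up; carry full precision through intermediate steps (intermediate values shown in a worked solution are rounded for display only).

σ√T = 0.3145·√1.2074 = 0.345578
d₁ = (ln(S/K) + (r−q+σ²/2)T) / (σ√T) = (ln(108.43/110.42) + (0.0191−0.025+0.3145²/2)·1.2074) / 0.345578 = (-0.018186 + 0.052588) / 0.345578 = 0.099549
d₂ = d₁ − σ√T = 0.099549 − 0.345578 = -0.246029
e^{−rT} = 0.977203
e^{−qT} = 0.970266
N(d₁) = 0.539649,  N(d₂) = 0.402830
Call price V = S·e^{−qT}·N(d₁) − K·e^{−rT}·N(d₂) = 56.774266 − 43.466433 = 13.307833
Δ = e^{−qT}·N(d₁) = 0.523603

price = 13.307833
Δ = 0.523603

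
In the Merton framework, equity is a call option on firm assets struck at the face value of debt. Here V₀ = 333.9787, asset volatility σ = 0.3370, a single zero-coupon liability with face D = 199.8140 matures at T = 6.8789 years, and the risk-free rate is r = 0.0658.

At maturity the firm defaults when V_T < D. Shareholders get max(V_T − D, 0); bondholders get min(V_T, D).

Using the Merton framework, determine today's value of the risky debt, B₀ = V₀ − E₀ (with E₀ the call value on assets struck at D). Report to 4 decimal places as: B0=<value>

B0=115.1910

Apply the equity-as-call identities (strike 199.8140, horizon 6.8789 years):
d₁ = [ln(V₀/D) + (r + σ²/2)T] / (σ√T)
   = [ln(333.9787/199.8140) + (0.0658 + 0.5·0.3370²)·6.8789] / (0.3370·√6.8789)
   = [0.513690 + 0.843247] / 0.883872 = 1.535219
d₂ = d₁ − σ√T = 1.535219 − 0.883872 = 0.651347
N(d₁) = 0.937635,  N(d₂) = 0.742589,  e^(−rT) = 0.635952
E₀ = V₀·N(d₁) − D·e^(−rT)·N(d₂)
   = 333.9787·0.937635 − 199.8140·0.635952·0.742589 = 218.787739
B₀ = V₀ − E₀ = 333.9787 − 218.787739 = 115.190961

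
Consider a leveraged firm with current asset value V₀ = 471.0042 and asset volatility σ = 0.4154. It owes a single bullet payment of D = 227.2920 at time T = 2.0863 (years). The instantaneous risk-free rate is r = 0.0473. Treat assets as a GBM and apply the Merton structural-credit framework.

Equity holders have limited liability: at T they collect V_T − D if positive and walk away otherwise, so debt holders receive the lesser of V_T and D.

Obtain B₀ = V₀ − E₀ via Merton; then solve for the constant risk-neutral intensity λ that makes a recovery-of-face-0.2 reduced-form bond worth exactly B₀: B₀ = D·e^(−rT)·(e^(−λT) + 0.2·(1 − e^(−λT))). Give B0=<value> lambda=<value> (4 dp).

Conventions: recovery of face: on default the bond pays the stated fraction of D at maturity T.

Equity is a call on the firm's assets struck at D = 227.2920:
d₁ = [ln(V₀/D) + (r + σ²/2)T] / (σ√T)
   = [ln(471.0042/227.2920) + (0.0473 + 0.5·0.4154²)·2.0863] / (0.4154·√2.0863)
   = [0.728631 + 0.278685] / 0.600005 = 1.678847
d₂ = d₁ − σ√T = 1.678847 − 0.600005 = 1.078842
N(d₁) = 0.953409,  N(d₂) = 0.859671,  e^(−rT) = 0.906031
E₀ = V₀·N(d₁) − D·e^(−rT)·N(d₂)
   = 471.0042·0.953409 − 227.2920·0.906031·0.859671 = 272.024591
B₀ = V₀ − E₀ = 471.0042 − 272.024591 = 198.979609
e^(−λT) = (B₀·e^(rT)/D − 0.2)/(1 − 0.2) = (198.9796·1.103715/227.2920 − 0.2)/0.8 = 0.95779009
λ = −ln(0.95779009)/2.0863 = 0.020671

B0=198.9796 lambda=0.0207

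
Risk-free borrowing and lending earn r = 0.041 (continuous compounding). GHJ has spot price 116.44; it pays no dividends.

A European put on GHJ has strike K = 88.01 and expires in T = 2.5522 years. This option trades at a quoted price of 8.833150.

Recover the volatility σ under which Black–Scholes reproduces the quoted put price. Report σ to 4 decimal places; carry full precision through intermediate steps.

sigma = 0.3748

At σ = 0.3748 the Black–Scholes value reproduces the quote:
σ√T = 0.3748·√2.5522 = 0.598766
d₁ = (ln(S/K) + (r+σ²/2)T) / (σ√T) = (ln(116.44/88.01) + (0.041+0.3748²/2)·2.5522) / 0.598766 = (0.279926 + 0.283900) / 0.598766 = 0.941647
d₂ = d₁ − σ√T = 0.941647 − 0.598766 = 0.342881
e^{−rT} = 0.900649
N(−d₁) = 0.173187,  N(−d₂) = 0.365844
V = K·e^{−rT}·N(−d₂) − S·N(−d₁) = 28.999004 − 20.165853 = 8.833150 (matching the quote); vega is positive throughout, so no other σ reproduces this price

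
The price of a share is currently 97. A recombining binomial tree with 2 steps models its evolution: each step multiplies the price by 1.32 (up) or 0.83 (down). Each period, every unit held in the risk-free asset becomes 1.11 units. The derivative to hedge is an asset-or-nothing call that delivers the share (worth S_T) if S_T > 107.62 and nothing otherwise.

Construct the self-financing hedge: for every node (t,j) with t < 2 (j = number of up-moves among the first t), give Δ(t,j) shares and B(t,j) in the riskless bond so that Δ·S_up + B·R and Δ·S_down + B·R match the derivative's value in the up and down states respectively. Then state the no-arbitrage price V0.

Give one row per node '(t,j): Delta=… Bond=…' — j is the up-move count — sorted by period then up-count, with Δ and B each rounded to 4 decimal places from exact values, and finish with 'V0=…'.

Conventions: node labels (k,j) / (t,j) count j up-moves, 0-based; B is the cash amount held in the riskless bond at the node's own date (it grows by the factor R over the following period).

Since d<R<u, set p* = (R−d)/(u−d) = 0.5714; price each node as the discounted p*-expectation of its children.
Terminal payoffs: V(2,0)=0.0000, V(2,1)=0.0000, V(2,2)=169.0128
  t=1,j=0: stock 80.5100 → up 106.2732 (V=0.0000), down 66.8233 (V=0.0000). Price 0.0000; hedge Δ=0.0000, bond B=0.0000.
  t=1,j=1: stock 128.0400 → up 169.0128 (V=169.0128), down 106.2732 (V=0.0000). Price 87.0079; hedge Δ=2.6939, bond B=-257.9162.
  t=0,j=0: stock 97.0000 → up 128.0400 (V=87.0079), down 80.5100 (V=0.0000). Price 44.7917; hedge Δ=1.8306, bond B=-132.7754.
As a check, the time-0 holding Δ(0,0)·S0 + B(0,0) comes to 44.7917 — exactly V0.

(0,0): Delta=1.8306 Bond=-132.7754
(1,0): Delta=0.0000 Bond=0.0000
(1,1): Delta=2.6939 Bond=-257.9162
V0=44.7917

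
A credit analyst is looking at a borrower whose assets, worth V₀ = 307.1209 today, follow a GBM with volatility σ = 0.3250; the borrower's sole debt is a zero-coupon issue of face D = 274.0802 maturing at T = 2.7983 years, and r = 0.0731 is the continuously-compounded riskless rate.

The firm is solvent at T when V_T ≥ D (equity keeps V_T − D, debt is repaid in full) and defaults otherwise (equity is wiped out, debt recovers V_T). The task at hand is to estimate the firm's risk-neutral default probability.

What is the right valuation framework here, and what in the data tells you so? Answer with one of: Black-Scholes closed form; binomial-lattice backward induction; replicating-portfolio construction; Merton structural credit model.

Key observation: the question is about default risk generated by asset-value dynamics against a debt face of 274.0802 — the structural framework prices exactly that.

framework: Merton structural credit model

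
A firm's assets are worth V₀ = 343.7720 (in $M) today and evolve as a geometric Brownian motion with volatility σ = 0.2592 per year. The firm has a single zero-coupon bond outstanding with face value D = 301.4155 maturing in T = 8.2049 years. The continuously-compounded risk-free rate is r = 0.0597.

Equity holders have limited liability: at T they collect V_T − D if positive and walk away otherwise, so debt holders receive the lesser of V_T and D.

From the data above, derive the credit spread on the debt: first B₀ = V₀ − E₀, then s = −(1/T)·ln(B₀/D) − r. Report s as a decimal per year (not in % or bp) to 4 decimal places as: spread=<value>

Work the structural quantities from V₀ = 343.7720 against face 301.4155:
d₁ = [ln(V₀/D) + (r + σ²/2)T] / (σ√T)
   = [ln(343.7720/301.4155) + (0.0597 + 0.5·0.2592²)·8.2049] / (0.2592·√8.2049)
   = [0.131489 + 0.765454] / 0.742458 = 1.208073
d₂ = d₁ − σ√T = 1.208073 − 0.742458 = 0.465616
N(d₁) = 0.886490,  N(d₂) = 0.679255,  e^(−rT) = 0.612729
E₀ = V₀·N(d₁) − D·e^(−rT)·N(d₂)
   = 343.7720·0.886490 − 301.4155·0.612729·0.679255 = 179.301754
B₀ = V₀ − E₀ = 343.7720 − 179.301754 = 164.470246
spread = −(1/T)·ln(B₀/D) − r = −(1/8.2049)·ln(164.470246/301.4155) − 0.0597 = 0.01412906

spread=0.0141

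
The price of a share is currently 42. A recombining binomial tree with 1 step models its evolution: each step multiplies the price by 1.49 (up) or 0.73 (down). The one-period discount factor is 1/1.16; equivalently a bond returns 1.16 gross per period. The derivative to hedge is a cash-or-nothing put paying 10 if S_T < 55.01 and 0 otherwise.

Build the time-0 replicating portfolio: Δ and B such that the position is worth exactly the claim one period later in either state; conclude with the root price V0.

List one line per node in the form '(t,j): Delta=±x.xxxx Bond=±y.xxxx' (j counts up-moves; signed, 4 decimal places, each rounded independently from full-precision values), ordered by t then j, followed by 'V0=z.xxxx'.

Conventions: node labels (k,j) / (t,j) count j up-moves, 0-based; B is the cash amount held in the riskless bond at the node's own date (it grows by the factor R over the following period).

(0,0): Delta=-0.3133 Bond=16.9011
V0=3.7432

No-arbitrage ⇒ martingale measure with p* = (R−d)/(u−d) = 0.5658.
Expiry values: V(1,0)=10.0000, V(1,1)=0.0000
(0,0): S=42.0000. Δ = (V_up−V_dn)/(S_up−S_dn) = (0.0000−10.0000)/(62.5800−30.6600) = -0.3133. V = [p*·0.0000 + (1−p*)·10.0000]/1.16 = 3.7432. B = V − Δ·S = 16.9011.
Sanity check at the root: Δ(0,0)·S0 + B(0,0) reproduces V0 = 3.7432.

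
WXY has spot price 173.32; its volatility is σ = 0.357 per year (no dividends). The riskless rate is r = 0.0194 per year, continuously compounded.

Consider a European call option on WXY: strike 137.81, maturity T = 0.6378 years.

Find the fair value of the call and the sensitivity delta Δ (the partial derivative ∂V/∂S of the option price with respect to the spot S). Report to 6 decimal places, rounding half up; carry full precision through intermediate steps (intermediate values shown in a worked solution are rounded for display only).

price = 42.012480
Δ = 0.838933

σ√T = 0.357·√0.6378 = 0.285109
d₁ = (ln(S/K) + (r+σ²/2)T) / (σ√T) = (ln(173.32/137.81) + (0.0194+0.357²/2)·0.6378) / 0.285109 = (0.229264 + 0.053017) / 0.285109 = 0.990080
d₂ = d₁ − σ√T = 0.990080 − 0.285109 = 0.704971
e^{−rT} = 0.987703
N(d₁) = 0.838933,  N(d₂) = 0.759586
Call price V = S·N(d₁) − K·e^{−rT}·N(d₂) = 145.403787 − 103.391307 = 42.012480
Δ = N(d₁) = 0.838933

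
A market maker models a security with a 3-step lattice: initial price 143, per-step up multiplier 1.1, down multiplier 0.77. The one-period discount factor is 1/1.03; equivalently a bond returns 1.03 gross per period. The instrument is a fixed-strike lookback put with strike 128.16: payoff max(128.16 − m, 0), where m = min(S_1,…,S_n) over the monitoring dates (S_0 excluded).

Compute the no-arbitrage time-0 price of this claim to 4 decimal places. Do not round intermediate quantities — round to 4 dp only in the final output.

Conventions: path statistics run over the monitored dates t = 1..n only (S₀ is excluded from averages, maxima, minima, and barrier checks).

Under the martingale measure an up-move has probability p* = 0.7879; value the claim as the probability-weighted average of per-path payoffs, discounted 3 periods at R = 1.03.
Enumerate all 2^3 = 8 price paths (U = up ×1.1, D = down ×0.77); each path with k up-moves has probability p*^k·(1−p*)^(3−k).
DDD: m=65.2842, payoff=62.8758, prob=0.009544
UDD: m=93.2632, payoff=34.8968, prob=0.035451
DUD: m=93.2632, payoff=34.8968, prob=0.035451
UUD: m=133.2331, payoff=0.0000, prob=0.131675
DDU: m=84.7847, payoff=43.3753, prob=0.035451
UDU: m=121.1210, payoff=7.0390, prob=0.131675
DUU: m=110.1100, payoff=18.0500, prob=0.131675
UUU: m=157.3000, payoff=0.0000, prob=0.489078
Price = Σ prob·payoff / R^3 = 7.915652 / 1.092727 = 7.2439

price = 7.2439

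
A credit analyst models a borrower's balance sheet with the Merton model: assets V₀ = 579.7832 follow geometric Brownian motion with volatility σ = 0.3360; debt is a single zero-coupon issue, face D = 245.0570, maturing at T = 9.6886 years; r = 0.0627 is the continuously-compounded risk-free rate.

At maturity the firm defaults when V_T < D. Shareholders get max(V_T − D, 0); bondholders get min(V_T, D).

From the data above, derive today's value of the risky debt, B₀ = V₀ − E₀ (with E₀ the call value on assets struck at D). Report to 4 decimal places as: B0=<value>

Apply the equity-as-call identities (strike 245.0570, horizon 9.6886 years):
d₁ = [ln(V₀/D) + (r + σ²/2)T] / (σ√T)
   = [ln(579.7832/245.0570) + (0.0627 + 0.5·0.3360²)·9.6886] / (0.3360·√9.6886)
   = [0.861163 + 1.154377] / 1.045851 = 1.927178
d₂ = d₁ − σ√T = 1.927178 − 1.045851 = 0.881327
N(d₁) = 0.973021,  N(d₂) = 0.810930,  e^(−rT) = 0.544724
E₀ = V₀·N(d₁) − D·e^(−rT)·N(d₂)
   = 579.7832·0.973021 − 245.0570·0.544724·0.810930 = 455.891583
B₀ = V₀ − E₀ = 579.7832 − 455.891583 = 123.891617

B0=123.8916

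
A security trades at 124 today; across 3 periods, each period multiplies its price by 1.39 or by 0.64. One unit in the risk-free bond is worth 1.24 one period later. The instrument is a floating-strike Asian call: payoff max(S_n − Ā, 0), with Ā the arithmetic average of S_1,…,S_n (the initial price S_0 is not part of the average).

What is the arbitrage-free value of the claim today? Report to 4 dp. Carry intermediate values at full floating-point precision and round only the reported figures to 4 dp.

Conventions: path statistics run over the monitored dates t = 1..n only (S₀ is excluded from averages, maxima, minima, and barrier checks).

No-arbitrage gives p* = (R−d)/(u−d) = 0.8000: enumerate every path, weight its payoff by its p*-probability, and discount by R^3.
Enumerate all 2^3 = 8 price paths (U = up ×1.39, D = down ×0.64); each path with k up-moves has probability p*^k·(1−p*)^(3−k).
DDD: Ā=54.2188, payoff=0.0000, prob=0.008000
UDD: Ā=117.7564, payoff=0.0000, prob=0.032000
DUD: Ā=86.7564, payoff=0.0000, prob=0.032000
UUD: Ā=188.4240, payoff=0.0000, prob=0.128000
DDU: Ā=66.9164, payoff=3.6823, prob=0.032000
UDU: Ā=145.3340, payoff=7.9975, prob=0.128000
DUU: Ā=114.3340, payoff=38.9975, prob=0.128000
UUU: Ā=248.3191, payoff=84.6977, prob=0.512000
Price = Σ prob·payoff / R^3 = 49.498419 / 1.906624 = 25.9613

price = 25.9613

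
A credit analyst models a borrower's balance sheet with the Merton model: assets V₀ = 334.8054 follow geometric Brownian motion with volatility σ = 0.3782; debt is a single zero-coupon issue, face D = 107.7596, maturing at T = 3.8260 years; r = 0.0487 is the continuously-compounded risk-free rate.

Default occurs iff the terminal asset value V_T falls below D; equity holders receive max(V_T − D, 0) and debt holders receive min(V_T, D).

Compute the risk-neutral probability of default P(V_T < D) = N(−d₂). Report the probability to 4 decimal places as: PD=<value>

Equity is a call on the firm's assets struck at D = 107.7596:
d₁ = [ln(V₀/D) + (r + σ²/2)T] / (σ√T)
   = [ln(334.8054/107.7596) + (0.0487 + 0.5·0.3782²)·3.8260] / (0.3782·√3.8260)
   = [1.133647 + 0.459953] / 0.739765 = 2.154195
d₂ = d₁ − σ√T = 2.154195 − 0.739765 = 1.414430
risk-neutral PD = N(−d₂) = N(-1.414430) = 0.078618

PD=0.0786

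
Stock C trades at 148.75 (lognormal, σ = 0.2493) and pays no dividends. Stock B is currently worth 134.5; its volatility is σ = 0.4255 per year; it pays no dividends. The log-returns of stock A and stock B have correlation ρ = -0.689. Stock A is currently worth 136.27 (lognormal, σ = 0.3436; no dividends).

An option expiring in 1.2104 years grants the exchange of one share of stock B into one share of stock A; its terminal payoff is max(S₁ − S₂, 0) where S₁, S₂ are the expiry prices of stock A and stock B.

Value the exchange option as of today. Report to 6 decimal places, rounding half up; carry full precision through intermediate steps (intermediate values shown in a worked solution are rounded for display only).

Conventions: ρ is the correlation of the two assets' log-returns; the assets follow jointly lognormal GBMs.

σ_eff = √(σ₁² + σ₂² − 2ρσ₁σ₂) = √(0.3436² + 0.4255² − 2·-0.689·0.3436·0.4255) = 0.707515
d₁ = (ln(S₁/S₂) + (q₂ − q₁ + σ_eff²/2)T) / (σ_eff√T) = (ln(136.27/134.5) + (0.0 − 0.0 + 0.250289)·1.2104) / 0.778395 = 0.405994
d₂ = d₁ − σ_eff√T = 0.405994 − 0.778395 = -0.372401
N(d₁) = 0.657626,  N(d₂) = 0.354797
V = S₁·e^{−q₁T}·N(d₁) − S₂·e^{−q₂T}·N(d₂) = 89.614743 − 47.720198 = 41.894544
Key observation: pricing in stock B-units makes this a unit-strike call on the ratio S₁/S₂ — the risk-free rate cancels and cannot affect the value.

exchange price = 41.894544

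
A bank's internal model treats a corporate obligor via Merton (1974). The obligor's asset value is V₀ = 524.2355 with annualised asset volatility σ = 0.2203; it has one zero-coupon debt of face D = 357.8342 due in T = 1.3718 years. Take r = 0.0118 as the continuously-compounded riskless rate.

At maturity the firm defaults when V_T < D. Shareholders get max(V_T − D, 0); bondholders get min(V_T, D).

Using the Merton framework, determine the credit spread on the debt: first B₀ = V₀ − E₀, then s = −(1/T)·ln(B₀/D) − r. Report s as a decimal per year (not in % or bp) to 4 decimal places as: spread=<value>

spread=0.0061

Work the structural quantities from V₀ = 524.2355 against face 357.8342:
d₁ = [ln(V₀/D) + (r + σ²/2)T] / (σ√T)
   = [ln(524.2355/357.8342) + (0.0118 + 0.5·0.2203²)·1.3718] / (0.2203·√1.3718)
   = [0.381871 + 0.049475] / 0.258024 = 1.671732
d₂ = d₁ − σ√T = 1.671732 − 0.258024 = 1.413708
N(d₁) = 0.952711,  N(d₂) = 0.921276,  e^(−rT) = 0.983943
E₀ = V₀·N(d₁) − D·e^(−rT)·N(d₂)
   = 524.2355·0.952711 − 357.8342·0.983943·0.921276 = 175.074408
B₀ = V₀ − E₀ = 524.2355 − 175.074408 = 349.161092
spread = −(1/T)·ln(B₀/D) − r = −(1/1.3718)·ln(349.161092/357.8342) − 0.0118 = 0.00608625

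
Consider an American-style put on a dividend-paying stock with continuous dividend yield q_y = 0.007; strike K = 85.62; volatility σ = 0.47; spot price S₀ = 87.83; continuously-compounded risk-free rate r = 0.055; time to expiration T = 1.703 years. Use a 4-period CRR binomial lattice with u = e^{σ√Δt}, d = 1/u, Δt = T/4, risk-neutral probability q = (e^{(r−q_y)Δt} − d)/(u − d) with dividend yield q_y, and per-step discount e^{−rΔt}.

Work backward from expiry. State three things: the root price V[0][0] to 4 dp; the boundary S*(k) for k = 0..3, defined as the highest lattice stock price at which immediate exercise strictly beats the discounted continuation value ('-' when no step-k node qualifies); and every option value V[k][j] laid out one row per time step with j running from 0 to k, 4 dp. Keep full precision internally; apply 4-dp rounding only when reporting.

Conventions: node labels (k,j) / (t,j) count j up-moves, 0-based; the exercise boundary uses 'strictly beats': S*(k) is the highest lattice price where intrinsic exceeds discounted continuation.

price = 15.9765
boundary = - - 47.5631 64.6333
tree:
15.9765
25.1538 5.9033
38.0569 11.1306 0.0000
50.6187 20.9867 0.0000 0.0000
59.8629 38.0569 0.0000 0.0000 0.0000

Δt=0.42575, u=1.35890, d=0.73589, q=0.45707, disc=e^(-rΔt)=0.97686
k=4 terminal: V=max(K-S,0) → 59.8629 38.0569 0.0000 0.0000 0.0000
k=3: j=0 S=35.0013 intr=50.6187 cont=48.7413 V=50.6187[EX]; j=1 S=64.6333 intr=20.9867 cont=20.1841 V=20.9867[EX]; j=2 S=119.3519 intr=0.0000 cont=0.0000 V=0.0000[hold]; j=3 S=220.3950 intr=0.0000 cont=0.0000 V=0.0000[hold]  S*(3)=64.6333
k=2: j=0 S=47.5631 intr=38.0569 cont=36.2168 V=38.0569[EX]; j=1 S=87.8300 intr=0.0000 cont=11.1306 V=11.1306[hold]; j=2 S=162.1868 intr=0.0000 cont=0.0000 V=0.0000[hold]  S*(2)=47.5631
k=1: j=0 S=64.6333 intr=20.9867 cont=25.1538 V=25.1538[hold]; j=1 S=119.3519 intr=0.0000 cont=5.9033 V=5.9033[hold]  S*(1)=-
k=0: j=0 S=87.8300 intr=0.0000 cont=15.9765 V=15.9765[hold]  S*(0)=-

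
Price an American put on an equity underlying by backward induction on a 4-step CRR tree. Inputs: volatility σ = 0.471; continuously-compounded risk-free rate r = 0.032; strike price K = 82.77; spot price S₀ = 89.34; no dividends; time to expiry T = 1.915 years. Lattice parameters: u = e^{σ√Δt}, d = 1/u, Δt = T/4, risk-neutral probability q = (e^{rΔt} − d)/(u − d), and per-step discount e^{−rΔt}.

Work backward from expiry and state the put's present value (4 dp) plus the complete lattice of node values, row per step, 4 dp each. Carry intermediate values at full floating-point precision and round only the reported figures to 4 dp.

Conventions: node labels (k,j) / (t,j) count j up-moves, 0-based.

params: Δt=0.47875 u=1.38527 d=0.72188 q=0.44251 e^(-rΔt)=0.98480
t_4 payoffs: 58.5088 36.2137 0.0000 0.0000 0.0000
k=3: node(3,0) S=33.6082 payoff=49.1618 vs cont=47.9034 → 49.1618 [stop]  node(3,1) S=64.4930 payoff=18.2770 vs cont=19.8818 → 19.8818 [wait]  node(3,2) S=123.7598 payoff=0.0000 vs cont=0.0000 → 0.0000 [wait]  node(3,3) S=237.4908 payoff=0.0000 vs cont=0.0000 → 0.0000 [wait]
k=2: node(2,0) S=46.5563 payoff=36.2137 vs cont=35.6546 → 36.2137 [stop]  node(2,1) S=89.3400 payoff=0.0000 vs cont=10.9153 → 10.9153 [wait]  node(2,2) S=171.4404 payoff=0.0000 vs cont=0.0000 → 0.0000 [wait]
k=1: node(1,0) S=64.4930 payoff=18.2770 vs cont=24.6385 → 24.6385 [wait]  node(1,1) S=123.7598 payoff=0.0000 vs cont=5.9927 → 5.9927 [wait]
k=0: node(0,0) S=89.3400 payoff=0.0000 vs cont=16.1384 → 16.1384 [wait]

price = 16.1384
tree:
16.1384
24.6385 5.9927
36.2137 10.9153 0.0000
49.1618 19.8818 0.0000 0.0000
58.5088 36.2137 0.0000 0.0000 0.0000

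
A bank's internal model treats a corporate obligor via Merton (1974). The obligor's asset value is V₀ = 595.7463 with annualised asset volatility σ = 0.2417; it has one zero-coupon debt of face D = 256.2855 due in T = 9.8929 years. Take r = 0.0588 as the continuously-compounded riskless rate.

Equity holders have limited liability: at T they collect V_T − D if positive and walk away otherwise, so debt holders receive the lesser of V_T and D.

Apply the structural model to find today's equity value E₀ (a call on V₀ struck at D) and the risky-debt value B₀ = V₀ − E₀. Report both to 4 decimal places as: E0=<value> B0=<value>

E0=454.9752 B0=140.7711

With assets at 595.7463 and a single debt payment of 256.2855 at 9.8929 years:
d₁ = [ln(V₀/D) + (r + σ²/2)T] / (σ√T)
   = [ln(595.7463/256.2855) + (0.0588 + 0.5·0.2417²)·9.8929] / (0.2417·√9.8929)
   = [0.843523 + 0.870669] / 0.760219 = 2.254867
d₂ = d₁ − σ√T = 2.254867 − 0.760219 = 1.494648
N(d₁) = 0.987929,  N(d₂) = 0.932497,  e^(−rT) = 0.558946
E₀ = V₀·N(d₁) − D·e^(−rT)·N(d₂)
   = 595.7463·0.987929 − 256.2855·0.558946·0.932497 = 454.975205
B₀ = V₀ − E₀ = 595.7463 − 454.975205 = 140.771095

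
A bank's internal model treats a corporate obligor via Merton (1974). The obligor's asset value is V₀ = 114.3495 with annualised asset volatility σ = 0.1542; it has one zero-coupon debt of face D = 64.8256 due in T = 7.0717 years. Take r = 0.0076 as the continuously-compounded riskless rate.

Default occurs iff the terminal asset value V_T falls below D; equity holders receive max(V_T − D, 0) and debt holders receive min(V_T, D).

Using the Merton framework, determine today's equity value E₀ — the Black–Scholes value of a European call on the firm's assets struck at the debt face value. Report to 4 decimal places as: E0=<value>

Work the structural quantities from V₀ = 114.3495 against face 64.8256:
d₁ = [ln(V₀/D) + (r + σ²/2)T] / (σ√T)
   = [ln(114.3495/64.8256) + (0.0076 + 0.5·0.1542²)·7.0717] / (0.1542·√7.0717)
   = [0.567559 + 0.137819] / 0.410059 = 1.720187
d₂ = d₁ − σ√T = 1.720187 − 0.410059 = 1.310128
N(d₁) = 0.957301,  N(d₂) = 0.904924,  e^(−rT) = 0.947674
E₀ = V₀·N(d₁) − D·e^(−rT)·N(d₂)
   = 114.3495·0.957301 − 64.8256·0.947674·0.904924 = 53.874211

E0=53.8742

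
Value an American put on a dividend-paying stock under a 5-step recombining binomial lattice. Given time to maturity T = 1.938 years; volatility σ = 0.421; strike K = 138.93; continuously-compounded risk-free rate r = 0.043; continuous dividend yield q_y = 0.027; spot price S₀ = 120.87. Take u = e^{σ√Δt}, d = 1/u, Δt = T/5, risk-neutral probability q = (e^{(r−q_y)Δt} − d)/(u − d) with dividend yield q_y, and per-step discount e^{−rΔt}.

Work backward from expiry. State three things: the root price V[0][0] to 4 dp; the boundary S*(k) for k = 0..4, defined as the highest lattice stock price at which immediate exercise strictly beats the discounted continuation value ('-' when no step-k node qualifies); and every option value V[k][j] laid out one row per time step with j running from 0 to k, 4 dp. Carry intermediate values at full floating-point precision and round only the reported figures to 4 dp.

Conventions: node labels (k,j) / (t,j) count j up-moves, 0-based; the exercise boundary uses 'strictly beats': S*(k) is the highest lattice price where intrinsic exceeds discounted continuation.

price = 36.6417
boundary = - - 71.5579 55.0589 71.5579
tree:
36.6417
50.6832 20.6196
67.3721 31.9091 7.4052
83.8711 47.6479 13.6057 0.0000
96.5660 67.3721 24.9979 0.0000 0.0000
106.3338 83.8711 45.9289 0.0000 0.0000 0.0000

Δt=0.38760, u=1.29966, d=0.76943, q=0.44658, disc=e^(-rΔt)=0.98347
k=5 terminal: V=max(K-S,0) → 106.3338 83.8711 45.9289 0.0000 0.0000 0.0000
k=4: j=0 S=42.3640 intr=96.5660 cont=94.7107 V=96.5660[EX]; j=1 S=71.5579 intr=67.3721 cont=65.8207 V=67.3721[EX]; j=2 S=120.8700 intr=18.0600 cont=24.9979 V=24.9979[hold]; j=3 S=204.1641 intr=0.0000 cont=0.0000 V=0.0000[hold]; j=4 S=344.8579 intr=0.0000 cont=0.0000 V=0.0000[hold]  S*(4)=71.5579
k=3: j=0 S=55.0589 intr=83.8711 cont=82.1480 V=83.8711[EX]; j=1 S=93.0011 intr=45.9289 cont=47.6479 V=47.6479[hold]; j=2 S=157.0901 intr=0.0000 cont=13.6057 V=13.6057[hold]; j=3 S=265.3443 intr=0.0000 cont=0.0000 V=0.0000[hold]  S*(3)=55.0589
k=2: j=0 S=71.5579 intr=67.3721 cont=66.5757 V=67.3721[EX]; j=1 S=120.8700 intr=18.0600 cont=31.9091 V=31.9091[hold]; j=2 S=204.1641 intr=0.0000 cont=7.4052 V=7.4052[hold]  S*(2)=71.5579
k=1: j=0 S=93.0011 intr=45.9289 cont=50.6832 V=50.6832[hold]; j=1 S=157.0901 intr=0.0000 cont=20.6196 V=20.6196[hold]  S*(1)=-
k=0: j=0 S=120.8700 intr=18.0600 cont=36.6417 V=36.6417[hold]  S*(0)=-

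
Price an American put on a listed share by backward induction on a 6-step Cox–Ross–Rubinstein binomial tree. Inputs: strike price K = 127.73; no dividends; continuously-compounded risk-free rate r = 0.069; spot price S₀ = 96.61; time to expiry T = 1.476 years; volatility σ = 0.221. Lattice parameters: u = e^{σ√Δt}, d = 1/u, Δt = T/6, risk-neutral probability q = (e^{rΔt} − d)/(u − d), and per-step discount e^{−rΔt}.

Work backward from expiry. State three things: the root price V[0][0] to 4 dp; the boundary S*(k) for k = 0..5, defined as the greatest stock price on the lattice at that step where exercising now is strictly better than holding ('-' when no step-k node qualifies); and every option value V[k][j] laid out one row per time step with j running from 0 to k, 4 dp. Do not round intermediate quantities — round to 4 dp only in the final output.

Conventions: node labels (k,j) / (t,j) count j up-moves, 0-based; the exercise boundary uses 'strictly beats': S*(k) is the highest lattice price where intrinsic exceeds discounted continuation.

Δt=0.24600, u=1.11585, d=0.89618, q=0.55056, disc=e^(-rΔt)=0.98317
k=6 terminal: V=max(K-S,0) → 77.6807 65.4131 50.1385 31.1200 7.4398 0.0000 0.0000
k=5: j=0 S=55.8472 intr=71.8828 cont=69.7330 V=71.8828[EX]; j=1 S=69.5360 intr=58.1940 cont=56.0442 V=58.1940[EX]; j=2 S=86.5801 intr=41.1499 cont=39.0001 V=41.1499[EX]; j=3 S=107.8018 intr=19.9282 cont=17.7784 V=19.9282[EX]; j=4 S=134.2253 intr=0.0000 cont=3.2875 V=3.2875[hold]; j=5 S=167.1254 intr=0.0000 cont=0.0000 V=0.0000[hold]  S*(5)=107.8018
k=4: j=0 S=62.3169 intr=65.4131 cont=63.2633 V=65.4131[EX]; j=1 S=77.5915 intr=50.1385 cont=47.9887 V=50.1385[EX]; j=2 S=96.6100 intr=31.1200 cont=28.9702 V=31.1200[EX]; j=3 S=120.2902 intr=7.4398 cont=10.5853 V=10.5853[hold]; j=4 S=149.7747 intr=0.0000 cont=1.4527 V=1.4527[hold]  S*(4)=96.6100
k=3: j=0 S=69.5360 intr=58.1940 cont=56.0442 V=58.1940[EX]; j=1 S=86.5801 intr=41.1499 cont=39.0001 V=41.1499[EX]; j=2 S=107.8018 intr=19.9282 cont=19.4810 V=19.9282[EX]; j=3 S=134.2253 intr=0.0000 cont=5.4638 V=5.4638[hold]  S*(3)=107.8018
k=2: j=0 S=77.5915 intr=50.1385 cont=47.9887 V=50.1385[EX]; j=1 S=96.6100 intr=31.1200 cont=28.9702 V=31.1200[EX]; j=2 S=120.2902 intr=7.4398 cont=11.7633 V=11.7633[hold]  S*(2)=96.6100
k=1: j=0 S=86.5801 intr=41.1499 cont=39.0001 V=41.1499[EX]; j=1 S=107.8018 intr=19.9282 cont=20.1186 V=20.1186[hold]  S*(1)=86.5801
k=0: j=0 S=96.6100 intr=31.1200 cont=29.0733 V=31.1200[EX]  S*(0)=96.6100

price = 31.1200
boundary = 96.6100 86.5801 96.6100 107.8018 96.6100 107.8018
tree:
31.1200
41.1499 20.1186
50.1385 31.1200 11.7633
58.1940 41.1499 19.9282 5.4638
65.4131 50.1385 31.1200 10.5853 1.4527
71.8828 58.1940 41.1499 19.9282 3.2875 0.0000
77.6807 65.4131 50.1385 31.1200 7.4398 0.0000 0.0000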